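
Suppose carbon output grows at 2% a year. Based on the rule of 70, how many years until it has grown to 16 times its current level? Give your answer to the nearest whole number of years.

Doubling time ≈ 70/2 = 35.00 years.
16× is 4 doublings, so 4 × 35.00 ≈ 140 years.

around 140 years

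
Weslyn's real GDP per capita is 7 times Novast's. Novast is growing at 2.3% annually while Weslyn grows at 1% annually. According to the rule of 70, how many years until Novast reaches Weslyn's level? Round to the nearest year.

The growth-rate gap is 2.3% − 1% = 1.3 percentage points.
So the ratio between them halves every 70/1.3 ≈ 53.85 years.
A 7 times gap takes log₂(7) ≈ 2.81 halvings to close: 2.81 × 53.85 ≈ 151 years.

151 years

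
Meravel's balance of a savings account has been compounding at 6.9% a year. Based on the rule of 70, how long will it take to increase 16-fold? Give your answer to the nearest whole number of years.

41 years

One doubling takes 70/6.9 = 10.14 years.
16× is 4 doublings, so 4 × 10.14 ≈ 41 years.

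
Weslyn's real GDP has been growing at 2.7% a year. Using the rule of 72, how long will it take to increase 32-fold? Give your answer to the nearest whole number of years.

At 2.7% it doubles every 72/2.7 ≈ 26.67 years.
32× is 5 doublings, so 5 × 26.67 ≈ 133 years.

approximately 133 years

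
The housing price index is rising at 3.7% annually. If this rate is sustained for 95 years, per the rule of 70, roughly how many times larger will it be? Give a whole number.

about 32 times

70/3.7 ≈ 18.92 years per doubling.
95 years fits 5 doublings: 2^5 = 32.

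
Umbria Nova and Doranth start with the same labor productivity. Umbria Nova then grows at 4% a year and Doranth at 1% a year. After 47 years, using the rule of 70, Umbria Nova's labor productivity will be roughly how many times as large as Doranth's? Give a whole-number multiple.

approximately 4 times

Rate gap = 4% − 1% = 3 points.
The ratio doubles every 70/3 ≈ 23.33 years.
47/23.33 ≈ 2.01 doublings → ratio ≈ 2^2.01 ≈ 4.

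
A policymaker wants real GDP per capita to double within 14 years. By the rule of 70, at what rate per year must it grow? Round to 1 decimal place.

70 / 14 ≈ 5.00, so about 5.0% per year.

5.0% per year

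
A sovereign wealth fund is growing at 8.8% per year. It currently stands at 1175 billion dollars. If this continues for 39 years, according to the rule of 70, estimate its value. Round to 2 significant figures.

≈ 35000 billion dollars

It doubles every 70/8.8 ≈ 7.95 years, so 39 years is 4.91 doublings.
2^4.91 ≈ 30.06; 1175 × 30.06 ≈ 35000 billion dollars.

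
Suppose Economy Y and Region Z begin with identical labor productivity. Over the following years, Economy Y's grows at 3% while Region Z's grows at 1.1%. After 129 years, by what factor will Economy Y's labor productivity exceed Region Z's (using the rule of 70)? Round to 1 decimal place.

Only the 1.9-point difference matters.
70/1.9 ≈ 36.84 years per doubling of the ratio; 129 years gives 3.50 doublings, so ≈ 11.3×.

around 11.3 times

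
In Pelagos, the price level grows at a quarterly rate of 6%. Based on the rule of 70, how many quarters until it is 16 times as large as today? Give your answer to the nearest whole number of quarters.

roughly 47 quarters

One doubling takes 70/6 = 11.67 quarters.
16 = 2^4, so 4 doublings → 47 quarters.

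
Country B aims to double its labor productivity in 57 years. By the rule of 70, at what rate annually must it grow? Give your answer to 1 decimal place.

≈ 1.2%

70 / 57 ≈ 1.23, so about 1.2% annually.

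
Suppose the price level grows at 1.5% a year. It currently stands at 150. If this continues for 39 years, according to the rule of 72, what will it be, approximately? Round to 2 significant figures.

around 260

It doubles every 72/1.5 ≈ 48.00 years, so 39 years is 0.81 doublings.
2^0.81 ≈ 1.75; 150 × 1.75 ≈ 260.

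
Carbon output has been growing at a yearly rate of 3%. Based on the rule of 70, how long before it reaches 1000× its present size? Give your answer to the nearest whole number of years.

Doubling time ≈ 70/3 = 23.33 years.
1000× is log₂ 1000 ≈ 9.97 doublings, so ≈ 9.97 × 23.33 = 233 years.

about 233 years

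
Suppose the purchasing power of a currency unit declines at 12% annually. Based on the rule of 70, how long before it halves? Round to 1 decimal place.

5.8 years

Falling at 12%, it halves about every 70/12 = 5.83 years.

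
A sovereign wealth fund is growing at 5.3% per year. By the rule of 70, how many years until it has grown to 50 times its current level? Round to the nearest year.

≈ 75 years

One doubling takes 70/5.3 = 13.21 years.
Reaching 50× takes log₂(50) ≈ 5.64 doublings.
5.64 × 13.21 ≈ 75 years.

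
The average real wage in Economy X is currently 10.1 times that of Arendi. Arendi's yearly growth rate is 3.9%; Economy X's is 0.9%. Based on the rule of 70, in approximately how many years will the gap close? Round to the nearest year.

What matters is the difference: 3 pp.
Rule of 70 on the gap: the ratio halves every 70/3 ≈ 23.33 years.
A 10.1 times gap takes log₂(10.1) ≈ 3.34 halvings to close: 3.34 × 23.33 ≈ 78 years.

78 years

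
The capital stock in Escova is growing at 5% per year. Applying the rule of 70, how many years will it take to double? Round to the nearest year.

14 years

Doubling time ≈ 70 / 5 = 14.00 years.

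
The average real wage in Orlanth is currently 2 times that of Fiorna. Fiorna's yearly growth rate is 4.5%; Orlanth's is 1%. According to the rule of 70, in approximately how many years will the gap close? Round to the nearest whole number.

The growth-rate gap is 4.5% − 1% = 3.5 percentage points.
So the ratio between them halves every 70/3.5 ≈ 20.00 years.
A 2 times gap closes after 1 halving: 1 × 20.00 ≈ 20 years.

about 20 years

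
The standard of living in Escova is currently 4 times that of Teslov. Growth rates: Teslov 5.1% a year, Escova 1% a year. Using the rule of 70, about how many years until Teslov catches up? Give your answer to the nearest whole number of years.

Teslov gains on Escova at 5.1% − 1% = 4.1 points a year.
At that relative rate the gap halves every 70/4.1 ≈ 17.07 years.
A 4 times gap closes after 2 halvings: 2 × 17.07 ≈ 34 years.

roughly 34 years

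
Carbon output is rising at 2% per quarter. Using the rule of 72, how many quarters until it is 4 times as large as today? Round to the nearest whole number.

roughly 72 quarters

Doubling time ≈ 72/2 = 36.00 quarters.
4 = 2^2, so 2 doublings → 72 quarters.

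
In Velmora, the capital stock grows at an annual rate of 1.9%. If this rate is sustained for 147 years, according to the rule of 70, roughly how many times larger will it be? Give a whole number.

approximately 16 times

Doubling time ≈ 70/1.9 = 36.84 years.
147/36.84 ≈ 4 doublings, so about 2^4 = 16×.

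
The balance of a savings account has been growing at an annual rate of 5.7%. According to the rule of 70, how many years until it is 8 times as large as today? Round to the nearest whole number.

approximately 37 years

One doubling takes 70/5.7 = 12.28 years.
Getting to 8× needs 3 doublings: 3 × 12.28 ≈ 37 years.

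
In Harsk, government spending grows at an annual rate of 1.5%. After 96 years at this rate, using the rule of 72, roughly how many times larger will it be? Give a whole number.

about 4 times

Doubling time ≈ 72/1.5 = 48.00 years.
96/48.00 ≈ 2 doublings, so about 2^2 = 4×.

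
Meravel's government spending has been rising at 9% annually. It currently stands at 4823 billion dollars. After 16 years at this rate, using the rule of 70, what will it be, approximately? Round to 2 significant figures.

Doubling time ≈ 70/9 = 7.78 years.
16 years is 16/7.78 ≈ 2.06 doublings, a factor of 2^2.06 ≈ 4.17.
4823 × 4.17 ≈ 20000 billion dollars.

roughly 20000 billion dollars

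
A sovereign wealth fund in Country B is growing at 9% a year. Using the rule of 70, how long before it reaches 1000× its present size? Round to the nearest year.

about 78 years

Doubling time ≈ 70/9 = 7.78 years.
Reaching 1000× takes log₂(1000) ≈ 9.97 doublings.
9.97 × 7.78 ≈ 78 years.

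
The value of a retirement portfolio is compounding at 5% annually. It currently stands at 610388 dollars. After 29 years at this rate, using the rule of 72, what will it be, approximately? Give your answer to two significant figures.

≈ 2500000 dollars

It doubles every 72/5 ≈ 14.40 years, so 29 years is 2.01 doublings.
2^2.01 ≈ 4.03; 610388 × 4.03 ≈ 2500000 dollars.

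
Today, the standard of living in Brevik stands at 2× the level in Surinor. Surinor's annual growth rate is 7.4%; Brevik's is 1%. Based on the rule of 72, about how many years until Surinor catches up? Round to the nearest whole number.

approximately 11 years

The growth-rate gap is 7.4% − 1% = 6.4 percentage points.
So the ratio between them halves every 72/6.4 ≈ 11.25 years.
A 2× gap closes after 1 halving: 1 × 11.25 ≈ 11 years.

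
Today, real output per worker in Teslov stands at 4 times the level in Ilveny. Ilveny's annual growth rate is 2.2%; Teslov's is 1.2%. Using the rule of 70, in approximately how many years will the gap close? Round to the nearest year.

roughly 140 years

Ilveny gains on Teslov at 2.2% − 1.2% = 1 point a year.
At that relative rate the gap halves every 70/1 ≈ 70.00 years.
A 4 times gap closes after 2 halvings: 2 × 70.00 ≈ 140 years.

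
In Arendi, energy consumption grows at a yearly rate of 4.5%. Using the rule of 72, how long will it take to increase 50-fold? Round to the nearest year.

Doubling time ≈ 72/4.5 = 16.00 years.
Reaching 50× takes log₂(50) ≈ 5.64 doublings.
5.64 × 16.00 ≈ 90 years.

about 90 years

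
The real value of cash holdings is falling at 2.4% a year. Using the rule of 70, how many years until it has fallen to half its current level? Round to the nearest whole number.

The rule works in reverse for decay: 70/2.4 ≈ 29.17 years to halve.

≈ 29 years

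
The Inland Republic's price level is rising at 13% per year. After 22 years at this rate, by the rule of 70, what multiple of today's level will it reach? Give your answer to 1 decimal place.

Doubles every ≈ 5.38 years (70/13).
22 years is 4.09 doublings; 2^4.09 ≈ 17.0×.

approximately 17.0 times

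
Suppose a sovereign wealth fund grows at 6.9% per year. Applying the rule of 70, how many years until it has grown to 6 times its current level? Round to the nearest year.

≈ 26 years

One doubling takes 70/6.9 = 10.14 years.
6× is log₂ 6 ≈ 2.58 doublings, so ≈ 2.58 × 10.14 = 26 years.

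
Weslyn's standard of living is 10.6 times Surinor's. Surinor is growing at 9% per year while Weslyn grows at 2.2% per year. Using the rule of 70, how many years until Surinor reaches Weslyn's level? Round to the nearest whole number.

roughly 35 years

Surinor gains on Weslyn at 9% − 2.2% = 6.8 points a year.
At that relative rate the gap halves every 70/6.8 ≈ 10.29 years.
A 10.6 times gap takes log₂(10.6) ≈ 3.41 halvings to close: 3.41 × 10.29 ≈ 35 years.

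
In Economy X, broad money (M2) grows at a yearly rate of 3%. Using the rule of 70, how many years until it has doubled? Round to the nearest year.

roughly 23 years

70/3 ≈ 23.33, so it doubles roughly every 23 years.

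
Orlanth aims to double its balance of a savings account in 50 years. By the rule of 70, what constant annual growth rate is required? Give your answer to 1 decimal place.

approximately 1.4%

70 / 50 ≈ 1.40, so about 1.4% a year.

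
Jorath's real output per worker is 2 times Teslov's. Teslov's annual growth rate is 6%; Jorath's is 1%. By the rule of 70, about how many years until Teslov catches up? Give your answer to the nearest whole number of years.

around 14 years

Teslov gains on Jorath at 6% − 1% = 5 points a year.
At that relative rate the gap halves every 70/5 ≈ 14.00 years.
A 2 times gap closes after 1 halving: 1 × 14.00 ≈ 14 years.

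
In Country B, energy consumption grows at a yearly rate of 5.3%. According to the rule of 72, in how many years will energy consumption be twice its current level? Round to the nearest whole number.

around 14 years

72/5.3 ≈ 13.58, so it doubles roughly every 14 years.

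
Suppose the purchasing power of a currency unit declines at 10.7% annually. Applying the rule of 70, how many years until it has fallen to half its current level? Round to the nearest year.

about 7 years

Falling at 10.7%, it halves about every 70/10.7 = 6.54 years.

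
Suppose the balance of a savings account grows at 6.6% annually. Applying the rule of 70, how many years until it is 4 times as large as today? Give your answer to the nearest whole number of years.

about 21 years

Doubling time ≈ 70/6.6 = 10.61 years.
4 = 2^2, so 2 doublings → 21 years.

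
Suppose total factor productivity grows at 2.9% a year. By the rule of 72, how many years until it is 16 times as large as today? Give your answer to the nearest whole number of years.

99 years

Doubling time ≈ 72/2.9 = 24.83 years.
16× is 4 doublings, so 4 × 24.83 ≈ 99 years.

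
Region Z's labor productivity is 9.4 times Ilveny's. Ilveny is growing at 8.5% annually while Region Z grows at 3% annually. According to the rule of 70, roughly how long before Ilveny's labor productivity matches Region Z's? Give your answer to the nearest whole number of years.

roughly 41 years

The growth-rate gap is 8.5% − 3% = 5.5 percentage points.
So the ratio between them halves every 70/5.5 ≈ 12.73 years.
A 9.4 times gap takes log₂(9.4) ≈ 3.23 halvings to close: 3.23 × 12.73 ≈ 41 years.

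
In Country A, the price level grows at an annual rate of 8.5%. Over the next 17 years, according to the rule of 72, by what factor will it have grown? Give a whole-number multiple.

Doubling time ≈ 72/8.5 = 8.47 years.
17/8.47 ≈ 2 doublings, so about 2^2 = 4×.

4 times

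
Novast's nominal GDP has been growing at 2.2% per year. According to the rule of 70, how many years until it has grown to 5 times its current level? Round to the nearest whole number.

approximately 74 years

At 2.2% it doubles every 70/2.2 ≈ 31.82 years.
Reaching 5× takes log₂(5) ≈ 2.32 doublings.
2.32 × 31.82 ≈ 74 years.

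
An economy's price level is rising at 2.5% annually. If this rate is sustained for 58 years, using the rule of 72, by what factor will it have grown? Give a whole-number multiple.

72/2.5 ≈ 28.80 years per doubling.
58 years fits 2 doublings: 2^2 = 4.

4 times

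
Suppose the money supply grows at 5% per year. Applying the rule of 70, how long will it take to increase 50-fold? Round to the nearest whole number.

79 years

Doubling time ≈ 70/5 = 14.00 years.
Reaching 50× takes log₂(50) ≈ 5.64 doublings.
5.64 × 14.00 ≈ 79 years.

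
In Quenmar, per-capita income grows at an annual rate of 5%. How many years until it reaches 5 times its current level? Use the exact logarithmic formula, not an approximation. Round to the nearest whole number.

33 years

t = ln(5) / ln(1 + 0.05) = 1.6094 / 0.048790 ≈ 32.99.
≈ 33 years.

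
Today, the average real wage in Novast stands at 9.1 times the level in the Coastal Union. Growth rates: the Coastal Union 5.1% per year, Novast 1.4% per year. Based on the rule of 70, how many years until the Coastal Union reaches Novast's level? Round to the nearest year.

about 60 years

the Coastal Union gains on Novast at 5.1% − 1.4% = 3.7 points a year.
At that relative rate the gap halves every 70/3.7 ≈ 18.92 years.
A 9.1 times gap takes log₂(9.1) ≈ 3.19 halvings to close: 3.19 × 18.92 ≈ 60 years.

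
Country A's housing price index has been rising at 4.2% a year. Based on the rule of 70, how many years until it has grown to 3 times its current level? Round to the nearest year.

At 4.2% it doubles every 70/4.2 ≈ 16.67 years.
Reaching 3× takes log₂(3) ≈ 1.58 doublings.
1.58 × 16.67 ≈ 26 years.

≈ 26 years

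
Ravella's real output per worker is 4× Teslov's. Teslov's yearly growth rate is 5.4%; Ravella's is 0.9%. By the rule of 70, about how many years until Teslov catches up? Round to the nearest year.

Teslov gains on Ravella at 5.4% − 0.9% = 4.5 points a year.
At that relative rate the gap halves every 70/4.5 ≈ 15.56 years.
A 4× gap closes after 2 halvings: 2 × 15.56 ≈ 31 years.

about 31 years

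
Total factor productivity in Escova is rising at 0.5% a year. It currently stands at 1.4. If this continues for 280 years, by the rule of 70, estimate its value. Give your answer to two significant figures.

roughly 5.6

It doubles every 70/0.5 ≈ 140.00 years, so 280 years is 2.00 doublings.
2^2.00 ≈ 4.00; 1.4 × 4.00 ≈ 5.6.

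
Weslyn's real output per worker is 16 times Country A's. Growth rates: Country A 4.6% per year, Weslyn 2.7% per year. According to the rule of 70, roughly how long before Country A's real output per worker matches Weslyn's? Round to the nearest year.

≈ 147 years

The growth-rate gap is 4.6% − 2.7% = 1.9 percentage points.
So the ratio between them halves every 70/1.9 ≈ 36.84 years.
A 16 times gap closes after 4 halvings: 4 × 36.84 ≈ 147 years.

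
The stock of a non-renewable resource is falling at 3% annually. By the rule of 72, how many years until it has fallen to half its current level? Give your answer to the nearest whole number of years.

The rule works in reverse for decay: 72/3 ≈ 24.00 years to halve.

24 years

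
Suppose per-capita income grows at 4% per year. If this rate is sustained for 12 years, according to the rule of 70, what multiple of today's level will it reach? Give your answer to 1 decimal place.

Doubling time ≈ 70/4 = 17.50 years.
12 years / 17.50 ≈ 0.69 doublings → factor 2^0.69 ≈ 1.6.

approximately 1.6 times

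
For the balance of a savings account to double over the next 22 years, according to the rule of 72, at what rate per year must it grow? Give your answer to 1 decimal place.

approximately 3.3%

72 / 22 ≈ 3.27, so about 3.3% per year.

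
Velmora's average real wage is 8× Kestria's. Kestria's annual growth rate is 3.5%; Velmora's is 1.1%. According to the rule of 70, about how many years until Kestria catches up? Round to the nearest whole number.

approximately 88 years

Kestria gains on Velmora at 3.5% − 1.1% = 2.4 points a year.
At that relative rate the gap halves every 70/2.4 ≈ 29.17 years.
An 8× gap closes after 3 halvings: 3 × 29.17 ≈ 88 years.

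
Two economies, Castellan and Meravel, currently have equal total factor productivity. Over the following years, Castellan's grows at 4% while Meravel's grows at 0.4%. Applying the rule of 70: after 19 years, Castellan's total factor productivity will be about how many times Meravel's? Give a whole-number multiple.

≈ 2 times

Only the 3.6-point difference matters.
70/3.6 ≈ 19.44 years per doubling of the ratio; 19 years gives 0.98 doublings, so ≈ 2×.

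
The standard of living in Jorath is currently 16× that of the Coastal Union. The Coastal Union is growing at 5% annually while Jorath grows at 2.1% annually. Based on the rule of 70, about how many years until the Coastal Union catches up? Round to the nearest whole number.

approximately 97 years

The growth-rate gap is 5% − 2.1% = 2.9 percentage points.
So the ratio between them halves every 70/2.9 ≈ 24.14 years.
A 16× gap closes after 4 halvings: 4 × 24.14 ≈ 97 years.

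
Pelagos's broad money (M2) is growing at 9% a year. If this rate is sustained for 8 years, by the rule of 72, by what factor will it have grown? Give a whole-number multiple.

At 9% one doubling takes ≈ 8.00 years; 8 years is 1 of them, so ×2.

around 2 times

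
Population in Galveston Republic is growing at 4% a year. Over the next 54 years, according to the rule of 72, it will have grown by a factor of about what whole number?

about 8 times

Doubling time ≈ 72/4 = 18.00 years.
54/18.00 ≈ 3 doublings, so about 2^3 = 8×.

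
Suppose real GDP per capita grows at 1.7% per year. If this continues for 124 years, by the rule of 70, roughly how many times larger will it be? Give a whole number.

8 times

Doubling time ≈ 70/1.7 = 41.18 years.
124/41.18 ≈ 3 doublings, so about 2^3 = 8×.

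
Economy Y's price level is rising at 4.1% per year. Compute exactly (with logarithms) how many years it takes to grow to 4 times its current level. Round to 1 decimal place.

t = ln(4) / ln(1 + 0.041) = 1.3863 / 0.040182 ≈ 34.50.

34.5 years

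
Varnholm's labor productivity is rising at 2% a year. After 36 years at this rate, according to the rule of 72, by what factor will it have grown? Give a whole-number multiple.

At 2% one doubling takes ≈ 36.00 years; 36 years is 1 of them, so ×2.

roughly 2 times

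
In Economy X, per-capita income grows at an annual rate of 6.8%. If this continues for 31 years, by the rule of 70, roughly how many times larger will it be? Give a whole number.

about 8 times

70/6.8 ≈ 10.29 years per doubling.
31 years fits 3 doublings: 2^3 = 8.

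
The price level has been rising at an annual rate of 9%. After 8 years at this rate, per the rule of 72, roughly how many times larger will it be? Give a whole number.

Doubling time ≈ 72/9 = 8.00 years.
8/8.00 ≈ 1 doubling, so about 2^1 = 2×.

2 times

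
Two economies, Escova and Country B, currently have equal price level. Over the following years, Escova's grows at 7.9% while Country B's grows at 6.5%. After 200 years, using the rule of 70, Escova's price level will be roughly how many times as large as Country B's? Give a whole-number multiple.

Rate gap = 7.9% − 6.5% = 1.4 points.
The ratio doubles every 70/1.4 ≈ 50.00 years.
200/50.00 ≈ 4.00 doublings → ratio ≈ 2^4.00 ≈ 16.

16 times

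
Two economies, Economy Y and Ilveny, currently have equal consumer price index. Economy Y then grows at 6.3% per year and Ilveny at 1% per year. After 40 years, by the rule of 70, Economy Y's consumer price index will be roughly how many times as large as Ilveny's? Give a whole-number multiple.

8 times

Only the 5.3-point difference matters.
70/5.3 ≈ 13.21 years per doubling of the ratio; 40 years gives 3.03 doublings, so ≈ 8×.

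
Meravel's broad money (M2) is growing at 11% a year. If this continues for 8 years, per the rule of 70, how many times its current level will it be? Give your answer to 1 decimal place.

Doubling time ≈ 70/11 = 6.36 years.
8 years / 6.36 ≈ 1.26 doublings → factor 2^1.26 ≈ 2.4.

roughly 2.4 times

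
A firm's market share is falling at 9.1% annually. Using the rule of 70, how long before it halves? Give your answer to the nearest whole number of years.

Falling at 9.1%, it halves about every 70/9.1 = 7.69 years.

about 8 years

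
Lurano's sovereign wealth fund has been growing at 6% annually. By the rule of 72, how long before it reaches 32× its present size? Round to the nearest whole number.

around 60 years

One doubling takes 72/6 = 12.00 years.
Getting to 32× needs 5 doublings: 5 × 12.00 ≈ 60 years.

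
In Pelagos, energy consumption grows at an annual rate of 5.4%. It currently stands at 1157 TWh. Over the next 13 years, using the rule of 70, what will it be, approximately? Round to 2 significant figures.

≈ 2300 TWh

Doubling time ≈ 70/5.4 = 12.96 years.
13 years is 13/12.96 ≈ 1.00 doublings, a factor of 2^1.00 ≈ 2.00.
1157 × 2.00 ≈ 2300 TWh.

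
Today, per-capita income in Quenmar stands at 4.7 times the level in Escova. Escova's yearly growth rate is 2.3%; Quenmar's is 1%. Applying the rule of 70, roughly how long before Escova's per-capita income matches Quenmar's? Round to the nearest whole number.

approximately 120 years

What matters is the difference: 1.3 pp.
Rule of 70 on the gap: the ratio halves every 70/1.3 ≈ 53.85 years.
A 4.7 times gap takes log₂(4.7) ≈ 2.23 halvings to close: 2.23 × 53.85 ≈ 120 years.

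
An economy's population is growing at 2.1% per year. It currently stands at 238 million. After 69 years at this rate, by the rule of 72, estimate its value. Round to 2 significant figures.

around 960 million

Doubling time ≈ 72/2.1 = 34.29 years.
69 years is 69/34.29 ≈ 2.01 doublings, a factor of 2^2.01 ≈ 4.03.
238 × 4.03 ≈ 960 million.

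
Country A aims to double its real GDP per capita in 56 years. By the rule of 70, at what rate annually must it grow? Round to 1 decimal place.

70 / 56 ≈ 1.25, so about 1.3% annually.

approximately 1.3%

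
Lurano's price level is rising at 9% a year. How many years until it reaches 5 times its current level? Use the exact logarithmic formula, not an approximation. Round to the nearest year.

19 years

t = ln(5) / ln(1 + 0.09) = 1.6094 / 0.086178 ≈ 18.68.
≈ 19 years.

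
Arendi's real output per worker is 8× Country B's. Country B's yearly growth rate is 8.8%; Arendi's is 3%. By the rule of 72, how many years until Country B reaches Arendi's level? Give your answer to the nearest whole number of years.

≈ 37 years

Country B gains on Arendi at 8.8% − 3% = 5.8 points a year.
At that relative rate the gap halves every 72/5.8 ≈ 12.41 years.
An 8× gap closes after 3 halvings: 3 × 12.41 ≈ 37 years.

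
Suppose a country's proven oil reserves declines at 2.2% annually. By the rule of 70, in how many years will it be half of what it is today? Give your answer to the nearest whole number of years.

Falling at 2.2%, it halves about every 70/2.2 = 31.82 years.

roughly 32 years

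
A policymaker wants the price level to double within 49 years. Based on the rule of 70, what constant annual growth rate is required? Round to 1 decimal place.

≈ 1.4%

70 / 49 ≈ 1.43, so about 1.4% a year.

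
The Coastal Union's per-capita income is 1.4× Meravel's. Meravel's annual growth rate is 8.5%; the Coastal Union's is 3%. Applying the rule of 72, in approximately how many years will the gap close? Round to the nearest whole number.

The growth-rate gap is 8.5% − 3% = 5.5 percentage points.
So the ratio between them halves every 72/5.5 ≈ 13.09 years.
A 1.4× gap takes log₂(1.4) ≈ 0.49 halvings to close: 0.49 × 13.09 ≈ 6 years.

≈ 6 years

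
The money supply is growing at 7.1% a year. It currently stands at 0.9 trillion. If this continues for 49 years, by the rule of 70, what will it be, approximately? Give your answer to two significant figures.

Doubling time ≈ 70/7.1 = 9.86 years.
49 years is 49/9.86 ≈ 4.97 doublings, a factor of 2^4.97 ≈ 31.34.
0.9 × 31.34 ≈ 28 trillion.

28 trillion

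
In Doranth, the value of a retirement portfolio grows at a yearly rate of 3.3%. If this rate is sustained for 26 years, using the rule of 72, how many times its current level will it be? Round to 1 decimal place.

Doubles every ≈ 21.82 years (72/3.3).
26 years is 1.19 doublings; 2^1.19 ≈ 2.3×.

approximately 2.3 times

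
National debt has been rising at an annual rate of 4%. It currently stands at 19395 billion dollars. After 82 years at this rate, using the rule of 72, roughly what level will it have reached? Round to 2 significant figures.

Doubling time ≈ 72/4 = 18.00 years.
82 years is 82/18.00 ≈ 4.56 doublings, a factor of 2^4.56 ≈ 23.59.
19395 × 23.59 ≈ 460000 billion dollars.

approximately 460000 billion dollars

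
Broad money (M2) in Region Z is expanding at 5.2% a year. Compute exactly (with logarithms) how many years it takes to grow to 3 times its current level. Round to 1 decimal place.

t = ln(3) / ln(1 + 0.052) = 1.0986 / 0.050693 ≈ 21.67.

21.7 years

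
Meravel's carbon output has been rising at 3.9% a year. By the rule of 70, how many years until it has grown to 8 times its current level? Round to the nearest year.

One doubling takes 70/3.9 = 17.95 years.
8× is 3 doublings, so 3 × 17.95 ≈ 54 years.

around 54 years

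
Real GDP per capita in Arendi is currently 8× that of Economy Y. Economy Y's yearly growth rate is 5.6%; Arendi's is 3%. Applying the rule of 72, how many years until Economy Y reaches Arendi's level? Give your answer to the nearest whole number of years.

83 years

What matters is the difference: 2.6 pp.
Rule of 72 on the gap: the ratio halves every 72/2.6 ≈ 27.69 years.
An 8× gap closes after 3 halvings: 3 × 27.69 ≈ 83 years.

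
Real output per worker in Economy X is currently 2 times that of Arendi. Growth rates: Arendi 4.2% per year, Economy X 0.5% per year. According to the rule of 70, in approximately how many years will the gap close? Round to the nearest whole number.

approximately 19 years

Arendi gains on Economy X at 4.2% − 0.5% = 3.7 points a year.
At that relative rate the gap halves every 70/3.7 ≈ 18.92 years.
A 2 times gap closes after 1 halving: 1 × 18.92 ≈ 19 years.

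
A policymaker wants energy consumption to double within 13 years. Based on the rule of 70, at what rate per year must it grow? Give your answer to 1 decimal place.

around 5.4%

70 / 13 ≈ 5.38, so about 5.4% per year.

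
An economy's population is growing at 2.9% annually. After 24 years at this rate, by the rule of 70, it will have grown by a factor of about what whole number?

about 2 times

Doubling time ≈ 70/2.9 = 24.14 years.
24/24.14 ≈ 1 doubling, so about 2^1 = 2×.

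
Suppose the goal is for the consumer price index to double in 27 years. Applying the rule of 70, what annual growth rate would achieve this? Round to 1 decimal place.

around 2.6%

70 / 27 ≈ 2.59, so about 2.6% annually.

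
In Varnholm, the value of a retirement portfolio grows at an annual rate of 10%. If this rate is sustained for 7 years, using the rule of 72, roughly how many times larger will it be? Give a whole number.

72/10 ≈ 7.20 years per doubling.
7 years fits 1 doubling: 2^1 = 2.

approximately 2 times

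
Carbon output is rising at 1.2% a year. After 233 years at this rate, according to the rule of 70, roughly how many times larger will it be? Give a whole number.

Doubling time ≈ 70/1.2 = 58.33 years.
233/58.33 ≈ 4 doublings, so about 2^4 = 16×.

≈ 16 times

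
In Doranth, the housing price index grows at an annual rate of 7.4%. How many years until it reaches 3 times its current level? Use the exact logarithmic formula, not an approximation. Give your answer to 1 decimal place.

15.4 years

t = ln(3) / ln(1 + 0.074) = 1.0986 / 0.071390 ≈ 15.39.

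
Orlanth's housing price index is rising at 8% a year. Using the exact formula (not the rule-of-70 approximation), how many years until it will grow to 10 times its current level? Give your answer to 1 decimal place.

t = ln(10) / ln(1 + 0.08) = 2.3026 / 0.076961 ≈ 29.92.

29.9 years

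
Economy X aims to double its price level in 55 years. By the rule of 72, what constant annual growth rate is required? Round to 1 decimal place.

72 / 55 ≈ 1.31, so about 1.3% annually.

approximately 1.3% annually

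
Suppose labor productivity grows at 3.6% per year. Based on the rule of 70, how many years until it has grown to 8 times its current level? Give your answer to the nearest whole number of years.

≈ 58 years

Doubling time ≈ 70/3.6 = 19.44 years.
Getting to 8× needs 3 doublings: 3 × 19.44 ≈ 58 years.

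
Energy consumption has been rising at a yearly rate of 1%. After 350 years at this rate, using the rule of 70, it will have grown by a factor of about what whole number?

Doubling time ≈ 70/1 = 70.00 years.
350/70.00 ≈ 5 doublings, so about 2^5 = 32×.

about 32 times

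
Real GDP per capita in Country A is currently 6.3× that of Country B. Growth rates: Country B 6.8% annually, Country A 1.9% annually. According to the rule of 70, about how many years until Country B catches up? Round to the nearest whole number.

around 38 years

The growth-rate gap is 6.8% − 1.9% = 4.9 percentage points.
So the ratio between them halves every 70/4.9 ≈ 14.29 years.
A 6.3× gap takes log₂(6.3) ≈ 2.66 halvings to close: 2.66 × 14.29 ≈ 38 years.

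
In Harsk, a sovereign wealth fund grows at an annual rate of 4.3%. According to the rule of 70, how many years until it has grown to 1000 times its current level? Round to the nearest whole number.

Doubling time ≈ 70/4.3 = 16.28 years.
Reaching 1000× takes log₂(1000) ≈ 9.97 doublings.
9.97 × 16.28 ≈ 162 years.

about 162 years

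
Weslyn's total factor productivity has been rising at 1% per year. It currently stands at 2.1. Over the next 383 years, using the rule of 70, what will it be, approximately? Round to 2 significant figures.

around 93

It doubles every 70/1 ≈ 70.00 years, so 383 years is 5.47 doublings.
2^5.47 ≈ 44.32; 2.1 × 44.32 ≈ 93.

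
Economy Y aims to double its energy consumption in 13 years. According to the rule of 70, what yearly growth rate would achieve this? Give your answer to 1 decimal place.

≈ 5.4%

70 / 13 ≈ 5.38, so about 5.4% per year.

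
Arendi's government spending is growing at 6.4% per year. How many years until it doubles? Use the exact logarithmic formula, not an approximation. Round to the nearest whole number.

11 years

t = ln(2) / ln(1 + 0.064) = 0.6931 / 0.062035 ≈ 11.17.
≈ 11 years.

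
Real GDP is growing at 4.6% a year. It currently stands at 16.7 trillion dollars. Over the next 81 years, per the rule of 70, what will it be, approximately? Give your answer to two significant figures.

approximately 670 trillion dollars

Doubling time ≈ 70/4.6 = 15.22 years.
81 years is 81/15.22 ≈ 5.32 doublings, a factor of 2^5.32 ≈ 39.95.
16.7 × 39.95 ≈ 670 trillion dollars.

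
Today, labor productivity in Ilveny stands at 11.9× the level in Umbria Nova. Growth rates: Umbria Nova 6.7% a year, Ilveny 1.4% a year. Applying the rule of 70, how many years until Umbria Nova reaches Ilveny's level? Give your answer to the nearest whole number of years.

Umbria Nova gains on Ilveny at 6.7% − 1.4% = 5.3 points a year.
At that relative rate the gap halves every 70/5.3 ≈ 13.21 years.
An 11.9× gap takes log₂(11.9) ≈ 3.57 halvings to close: 3.57 × 13.21 ≈ 47 years.

≈ 47 years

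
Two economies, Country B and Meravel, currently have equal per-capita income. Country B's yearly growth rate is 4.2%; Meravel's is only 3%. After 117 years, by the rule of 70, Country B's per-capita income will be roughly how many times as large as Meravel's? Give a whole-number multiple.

4 times

Country B pulls ahead at 1.2 pp per year, so the ratio doubles every 70/1.2 ≈ 58.33 years.
In 117 years that's 2.01 doublings: 2^2.01 ≈ 4.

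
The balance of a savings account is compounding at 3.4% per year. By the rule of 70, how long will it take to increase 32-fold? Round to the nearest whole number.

At 3.4% it doubles every 70/3.4 ≈ 20.59 years.
Getting to 32× needs 5 doublings: 5 × 20.59 ≈ 103 years.

roughly 103 years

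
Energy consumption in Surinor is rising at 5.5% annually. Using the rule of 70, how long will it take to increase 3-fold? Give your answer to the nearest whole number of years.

One doubling takes 70/5.5 = 12.73 years.
Reaching 3× takes log₂(3) ≈ 1.58 doublings.
1.58 × 12.73 ≈ 20 years.

≈ 20 years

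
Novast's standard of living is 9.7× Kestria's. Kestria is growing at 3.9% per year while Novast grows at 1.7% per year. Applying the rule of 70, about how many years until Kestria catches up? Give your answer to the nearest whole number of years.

roughly 104 years

The growth-rate gap is 3.9% − 1.7% = 2.2 percentage points.
So the ratio between them halves every 70/2.2 ≈ 31.82 years.
A 9.7× gap takes log₂(9.7) ≈ 3.28 halvings to close: 3.28 × 31.82 ≈ 104 years.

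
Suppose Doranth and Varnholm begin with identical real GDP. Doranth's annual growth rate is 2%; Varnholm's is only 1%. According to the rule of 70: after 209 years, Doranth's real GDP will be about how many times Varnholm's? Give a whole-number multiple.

8 times

Doranth pulls ahead at 1 pp per year, so the ratio doubles every 70/1 ≈ 70.00 years.
In 209 years that's 2.99 doublings: 2^2.99 ≈ 8.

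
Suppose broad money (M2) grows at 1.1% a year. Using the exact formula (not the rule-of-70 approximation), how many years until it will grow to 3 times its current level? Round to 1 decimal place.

100.4 years

t = ln(3) / ln(1 + 0.011) = 1.0986 / 0.010940 ≈ 100.42.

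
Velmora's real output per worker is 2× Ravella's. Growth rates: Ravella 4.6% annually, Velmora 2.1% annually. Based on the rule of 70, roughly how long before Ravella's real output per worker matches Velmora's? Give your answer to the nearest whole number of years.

What matters is the difference: 2.5 pp.
Rule of 70 on the gap: the ratio halves every 70/2.5 ≈ 28.00 years.
A 2× gap closes after 1 halving: 1 × 28.00 ≈ 28 years.

around 28 years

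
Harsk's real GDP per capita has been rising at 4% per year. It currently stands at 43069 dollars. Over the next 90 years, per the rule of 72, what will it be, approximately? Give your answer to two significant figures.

Doubling time ≈ 72/4 = 18.00 years.
90 years is 90/18.00 ≈ 5.00 doublings, a factor of 2^5.00 ≈ 32.00.
43069 × 32.00 ≈ 1400000 dollars.

roughly 1400000 dollars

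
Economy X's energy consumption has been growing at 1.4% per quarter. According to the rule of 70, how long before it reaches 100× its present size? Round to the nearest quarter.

At 1.4% it doubles every 70/1.4 ≈ 50.00 quarters.
Reaching 100× takes log₂(100) ≈ 6.64 doublings.
6.64 × 50.00 ≈ 332 quarters.

about 332 quarters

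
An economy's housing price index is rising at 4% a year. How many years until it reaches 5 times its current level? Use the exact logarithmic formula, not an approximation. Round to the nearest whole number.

41 years

t = ln(5) / ln(1 + 0.04) = 1.6094 / 0.039221 ≈ 41.03.
≈ 41 years.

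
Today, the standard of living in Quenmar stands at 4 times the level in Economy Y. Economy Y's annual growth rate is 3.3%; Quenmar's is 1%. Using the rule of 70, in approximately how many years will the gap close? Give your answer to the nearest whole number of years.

Economy Y gains on Quenmar at 3.3% − 1% = 2.3 points a year.
At that relative rate the gap halves every 70/2.3 ≈ 30.43 years.
A 4 times gap closes after 2 halvings: 2 × 30.43 ≈ 61 years.

about 61 years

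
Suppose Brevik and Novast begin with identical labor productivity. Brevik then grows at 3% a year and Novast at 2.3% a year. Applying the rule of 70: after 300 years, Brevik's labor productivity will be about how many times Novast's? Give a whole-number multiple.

Only the 0.7-point difference matters.
70/0.7 ≈ 100.00 years per doubling of the ratio; 300 years gives 3.00 doublings, so ≈ 8×.

8 times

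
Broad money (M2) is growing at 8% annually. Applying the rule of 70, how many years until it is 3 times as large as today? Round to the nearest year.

≈ 14 years

One doubling takes 70/8 = 8.75 years.
Reaching 3× takes log₂(3) ≈ 1.58 doublings.
1.58 × 8.75 ≈ 14 years.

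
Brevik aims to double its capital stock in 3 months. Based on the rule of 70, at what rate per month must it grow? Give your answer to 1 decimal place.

23.3%

70 / 3 ≈ 23.33, so about 23.3% per month.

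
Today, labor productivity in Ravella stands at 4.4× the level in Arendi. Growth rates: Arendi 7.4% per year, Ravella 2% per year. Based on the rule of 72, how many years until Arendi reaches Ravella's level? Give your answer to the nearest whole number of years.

about 29 years

Arendi gains on Ravella at 7.4% − 2% = 5.4 points a year.
At that relative rate the gap halves every 72/5.4 ≈ 13.33 years.
A 4.4× gap takes log₂(4.4) ≈ 2.14 halvings to close: 2.14 × 13.33 ≈ 29 years.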